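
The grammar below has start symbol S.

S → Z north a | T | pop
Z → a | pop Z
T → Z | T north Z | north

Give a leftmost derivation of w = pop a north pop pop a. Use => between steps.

S => T => T north Z => Z north Z => pop Z north Z => pop a north Z => pop a north pop Z => pop a north pop pop Z => pop a north pop pop a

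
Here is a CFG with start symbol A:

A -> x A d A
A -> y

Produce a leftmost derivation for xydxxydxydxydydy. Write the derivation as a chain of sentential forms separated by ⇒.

A ⇒ xAdA   [A -> x A d A]
xAdA ⇒ xydA   [A -> y]
xydA ⇒ xydxAdA   [A -> x A d A]
xydxAdA ⇒ xydxxAdAdA   [A -> x A d A]
xydxxAdAdA ⇒ xydxxydAdA   [A -> y]
xydxxydAdA ⇒ xydxxydxAdAdA   [A -> x A d A]
xydxxydxAdAdA ⇒ xydxxydxydAdA   [A -> y]
xydxxydxydAdA ⇒ xydxxydxydxAdAdA   [A -> x A d A]
xydxxydxydxAdAdA ⇒ xydxxydxydxydAdA   [A -> y]
xydxxydxydxydAdA ⇒ xydxxydxydxydydA   [A -> y]
xydxxydxydxydydA ⇒ xydxxydxydxydydy   [A -> y]

A ⇒ xAdA ⇒ xydA ⇒ xydxAdA ⇒ xydxxAdAdA ⇒ xydxxydAdA ⇒ xydxxydxAdAdA ⇒ xydxxydxydAdA ⇒ xydxxydxydxAdAdA ⇒ xydxxydxydxydAdA ⇒ xydxxydxydxydydA ⇒ xydxxydxydxydydy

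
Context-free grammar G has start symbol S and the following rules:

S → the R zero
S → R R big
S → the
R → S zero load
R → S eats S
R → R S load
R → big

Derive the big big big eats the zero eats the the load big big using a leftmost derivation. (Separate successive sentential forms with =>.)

S => R R big => R S load R big => S eats S S load R big => the R zero eats S S load R big => the S eats S zero eats S S load R big => the R R big eats S zero eats S S load R big => the big R big eats S zero eats S S load R big => the big big big eats S zero eats S S load R big => the big big big eats the zero eats S S load R big => the big big big eats the zero eats the S load R big => the big big big eats the zero eats the the load R big => the big big big eats the zero eats the the load big big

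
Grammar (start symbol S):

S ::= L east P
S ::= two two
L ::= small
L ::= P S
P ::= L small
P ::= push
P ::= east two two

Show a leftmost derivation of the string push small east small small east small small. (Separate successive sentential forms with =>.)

S => L east P => P S east P => push S east P => push L east P east P => push small east P east P => push small east L small east P => push small east small small east P => push small east small small east L small => push small east small small east small small

S => L east P   [S ::= L east P]
L east P => P S east P   [L ::= P S]
P S east P => push S east P   [P ::= push]
push S east P => push L east P east P   [S ::= L east P]
push L east P east P => push small east P east P   [L ::= small]
push small east P east P => push small east L small east P   [P ::= L small]
push small east L small east P => push small east small small east P   [L ::= small]
push small east small small east P => push small east small small east L small   [P ::= L small]
push small east small small east L small => push small east small small east small small   [L ::= small]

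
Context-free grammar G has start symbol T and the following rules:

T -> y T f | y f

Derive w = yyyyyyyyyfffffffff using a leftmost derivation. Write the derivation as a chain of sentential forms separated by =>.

T => yTf => yyTff => yyyTfff => yyyyTffff => yyyyyTfffff => yyyyyyTffffff => yyyyyyyTfffffff => yyyyyyyyTffffffff => yyyyyyyyyfffffffff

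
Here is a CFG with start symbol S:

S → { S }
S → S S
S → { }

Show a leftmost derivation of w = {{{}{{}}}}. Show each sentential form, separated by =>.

S => {S}   [S → { S }]
{S} => {{S}}   [S → { S }]
{{S}} => {{SS}}   [S → S S]
{{SS}} => {{{}S}}   [S → { }]
{{{}S}} => {{{}{S}}}   [S → { S }]
{{{}{S}}} => {{{}{{}}}}   [S → { }]

S=>{S}=>{{S}}=>{{SS}}=>{{{}S}}=>{{{}{S}}}=>{{{}{{}}}}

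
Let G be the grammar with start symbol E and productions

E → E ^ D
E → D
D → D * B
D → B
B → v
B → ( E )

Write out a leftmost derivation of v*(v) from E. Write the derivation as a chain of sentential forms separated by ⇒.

E⇒D⇒D*B⇒B*B⇒v*B⇒v*(E)⇒v*(D)⇒v*(B)⇒v*(v)

E ⇒ D   [E → D]
D ⇒ D*B   [D → D * B]
D*B ⇒ B*B   [D → B]
B*B ⇒ v*B   [B → v]
v*B ⇒ v*(E)   [B → ( E )]
v*(E) ⇒ v*(D)   [E → D]
v*(D) ⇒ v*(B)   [D → B]
v*(B) ⇒ v*(v)   [B → v]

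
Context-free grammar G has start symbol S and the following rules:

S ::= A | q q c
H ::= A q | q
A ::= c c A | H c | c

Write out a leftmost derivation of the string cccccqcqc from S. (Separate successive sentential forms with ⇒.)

S ⇒ A ⇒ Hc ⇒ Aqc ⇒ ccAqc ⇒ ccccAqc ⇒ ccccHcqc ⇒ ccccAqcqc ⇒ cccccqcqc

S ⇒ A   [S ::= A]
A ⇒ Hc   [A ::= H c]
Hc ⇒ Aqc   [H ::= A q]
Aqc ⇒ ccAqc   [A ::= c c A]
ccAqc ⇒ ccccAqc   [A ::= c c A]
ccccAqc ⇒ ccccHcqc   [A ::= H c]
ccccHcqc ⇒ ccccAqcqc   [H ::= A q]
ccccAqcqc ⇒ cccccqcqc   [A ::= c]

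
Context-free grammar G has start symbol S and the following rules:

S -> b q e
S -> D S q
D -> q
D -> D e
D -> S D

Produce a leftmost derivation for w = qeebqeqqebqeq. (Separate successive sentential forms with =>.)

S=>DSq=>DeSq=>SDeSq=>DSqDeSq=>DeSqDeSq=>DeeSqDeSq=>qeeSqDeSq=>qeebqeqDeSq=>qeebqeqqeSq=>qeebqeqqebqeq

S => DSq   [S -> D S q]
DSq => DeSq   [D -> D e]
DeSq => SDeSq   [D -> S D]
SDeSq => DSqDeSq   [S -> D S q]
DSqDeSq => DeSqDeSq   [D -> D e]
DeSqDeSq => DeeSqDeSq   [D -> D e]
DeeSqDeSq => qeeSqDeSq   [D -> q]
qeeSqDeSq => qeebqeqDeSq   [S -> b q e]
qeebqeqDeSq => qeebqeqqeSq   [D -> q]
qeebqeqqeSq => qeebqeqqebqeq   [S -> b q e]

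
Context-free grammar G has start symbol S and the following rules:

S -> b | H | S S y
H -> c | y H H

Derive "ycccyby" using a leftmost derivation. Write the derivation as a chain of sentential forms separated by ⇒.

S ⇒ SSy   [S -> S S y]
SSy ⇒ SSySy   [S -> S S y]
SSySy ⇒ HSySy   [S -> H]
HSySy ⇒ yHHSySy   [H -> y H H]
yHHSySy ⇒ ycHSySy   [H -> c]
ycHSySy ⇒ yccSySy   [H -> c]
yccSySy ⇒ yccHySy   [S -> H]
yccHySy ⇒ ycccySy   [H -> c]
ycccySy ⇒ ycccyby   [S -> b]

S ⇒ SSy ⇒ SSySy ⇒ HSySy ⇒ yHHSySy ⇒ ycHSySy ⇒ yccSySy ⇒ yccHySy ⇒ ycccySy ⇒ ycccyby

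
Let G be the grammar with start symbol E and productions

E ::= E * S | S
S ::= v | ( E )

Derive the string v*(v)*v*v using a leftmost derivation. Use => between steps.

E => E*S   [E ::= E * S]
E*S => E*S*S   [E ::= E * S]
E*S*S => E*S*S*S   [E ::= E * S]
E*S*S*S => S*S*S*S   [E ::= S]
S*S*S*S => v*S*S*S   [S ::= v]
v*S*S*S => v*(E)*S*S   [S ::= ( E )]
v*(E)*S*S => v*(S)*S*S   [E ::= S]
v*(S)*S*S => v*(v)*S*S   [S ::= v]
v*(v)*S*S => v*(v)*v*S   [S ::= v]
v*(v)*v*S => v*(v)*v*v   [S ::= v]

E => E*S => E*S*S => E*S*S*S => S*S*S*S => v*S*S*S => v*(E)*S*S => v*(S)*S*S => v*(v)*S*S => v*(v)*v*S => v*(v)*v*v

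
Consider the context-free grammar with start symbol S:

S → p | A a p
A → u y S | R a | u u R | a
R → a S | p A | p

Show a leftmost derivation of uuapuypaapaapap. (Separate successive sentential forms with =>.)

S => Aap   [S → A a p]
Aap => uuRap   [A → u u R]
uuRap => uuaSap   [R → a S]
uuaSap => uuaAapap   [S → A a p]
uuaAapap => uuaRaapap   [A → R a]
uuaRaapap => uuapAaapap   [R → p A]
uuapAaapap => uuapuySaapap   [A → u y S]
uuapuySaapap => uuapuyAapaapap   [S → A a p]
uuapuyAapaapap => uuapuyRaapaapap   [A → R a]
uuapuyRaapaapap => uuapuypaapaapap   [R → p]

S => Aap => uuRap => uuaSap => uuaAapap => uuaRaapap => uuapAaapap => uuapuySaapap => uuapuyAapaapap => uuapuyRaapaapap => uuapuypaapaapap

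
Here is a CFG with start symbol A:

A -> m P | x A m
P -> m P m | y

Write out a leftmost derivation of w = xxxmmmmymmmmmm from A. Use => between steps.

A => xAm   [A -> x A m]
xAm => xxAmm   [A -> x A m]
xxAmm => xxxAmmm   [A -> x A m]
xxxAmmm => xxxmPmmm   [A -> m P]
xxxmPmmm => xxxmmPmmmm   [P -> m P m]
xxxmmPmmmm => xxxmmmPmmmmm   [P -> m P m]
xxxmmmPmmmmm => xxxmmmmPmmmmmm   [P -> m P m]
xxxmmmmPmmmmmm => xxxmmmmymmmmmm   [P -> y]

A=>xAm=>xxAmm=>xxxAmmm=>xxxmPmmm=>xxxmmPmmmm=>xxxmmmPmmmmm=>xxxmmmmPmmmmmm=>xxxmmmmymmmmmm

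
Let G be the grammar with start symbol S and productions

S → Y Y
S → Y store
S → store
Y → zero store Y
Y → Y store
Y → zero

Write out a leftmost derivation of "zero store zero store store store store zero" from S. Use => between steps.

S => Y Y => Y store Y => Y store store Y => Y store store store Y => Y store store store store Y => zero store Y store store store store Y => zero store zero store store store store Y => zero store zero store store store store zero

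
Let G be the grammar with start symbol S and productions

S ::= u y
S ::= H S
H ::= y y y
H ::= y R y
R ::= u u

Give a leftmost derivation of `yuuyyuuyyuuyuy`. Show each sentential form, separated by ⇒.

S ⇒ HS ⇒ yRyS ⇒ yuuyS ⇒ yuuyHS ⇒ yuuyyRyS ⇒ yuuyyuuyS ⇒ yuuyyuuyHS ⇒ yuuyyuuyyRyS ⇒ yuuyyuuyyuuyS ⇒ yuuyyuuyyuuyuy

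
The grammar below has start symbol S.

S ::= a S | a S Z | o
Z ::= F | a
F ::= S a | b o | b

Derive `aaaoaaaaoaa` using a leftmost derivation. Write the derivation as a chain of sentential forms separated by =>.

S=>aS=>aaSZ=>aaaSZ=>aaaoZ=>aaaoF=>aaaoSa=>aaaoaSa=>aaaoaaSa=>aaaoaaaSa=>aaaoaaaaSZa=>aaaoaaaaoZa=>aaaoaaaaoaa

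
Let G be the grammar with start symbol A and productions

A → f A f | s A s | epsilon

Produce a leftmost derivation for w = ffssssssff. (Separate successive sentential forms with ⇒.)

A ⇒ fAf ⇒ ffAff ⇒ ffsAsff ⇒ ffssAssff ⇒ ffsssAsssff ⇒ ffssssssff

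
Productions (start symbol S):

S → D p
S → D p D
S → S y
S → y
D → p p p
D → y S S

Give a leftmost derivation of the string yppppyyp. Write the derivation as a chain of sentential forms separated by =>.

S=>Dp=>ySSp=>ySySp=>yDpySp=>yppppySp=>yppppyyp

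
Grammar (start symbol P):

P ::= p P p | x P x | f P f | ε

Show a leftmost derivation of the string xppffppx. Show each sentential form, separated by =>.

P => xPx   [P ::= x P x]
xPx => xpPpx   [P ::= p P p]
xpPpx => xppPppx   [P ::= p P p]
xppPppx => xppfPfppx   [P ::= f P f]
xppfPfppx => xppffppx   [P ::= ε]

P => xPx => xpPpx => xppPppx => xppfPfppx => xppffppx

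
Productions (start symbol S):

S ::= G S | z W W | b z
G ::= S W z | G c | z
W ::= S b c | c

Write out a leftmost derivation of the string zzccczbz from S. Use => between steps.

S=>GS=>zS=>zGS=>zGcS=>zGccS=>zGcccS=>zzcccS=>zzcccGS=>zzccczS=>zzccczbz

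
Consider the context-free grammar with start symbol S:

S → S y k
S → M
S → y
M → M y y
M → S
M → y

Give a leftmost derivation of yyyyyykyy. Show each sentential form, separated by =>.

S=>M=>Myy=>Syy=>Sykyy=>Mykyy=>Myyykyy=>Myyyyykyy=>yyyyyykyy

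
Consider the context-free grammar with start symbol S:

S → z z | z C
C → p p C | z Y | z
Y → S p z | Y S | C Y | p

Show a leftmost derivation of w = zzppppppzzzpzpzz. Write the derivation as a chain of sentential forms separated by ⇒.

S ⇒ zC   [S → z C]
zC ⇒ zzY   [C → z Y]
zzY ⇒ zzCY   [Y → C Y]
zzCY ⇒ zzppCY   [C → p p C]
zzppCY ⇒ zzppppCY   [C → p p C]
zzppppCY ⇒ zzppppppCY   [C → p p C]
zzppppppCY ⇒ zzppppppzYY   [C → z Y]
zzppppppzYY ⇒ zzppppppzSpzY   [Y → S p z]
zzppppppzSpzY ⇒ zzppppppzzzpzY   [S → z z]
zzppppppzzzpzY ⇒ zzppppppzzzpzYS   [Y → Y S]
zzppppppzzzpzYS ⇒ zzppppppzzzpzpS   [Y → p]
zzppppppzzzpzpS ⇒ zzppppppzzzpzpzz   [S → z z]

S ⇒ zC ⇒ zzY ⇒ zzCY ⇒ zzppCY ⇒ zzppppCY ⇒ zzppppppCY ⇒ zzppppppzYY ⇒ zzppppppzSpzY ⇒ zzppppppzzzpzY ⇒ zzppppppzzzpzYS ⇒ zzppppppzzzpzpS ⇒ zzppppppzzzpzpzz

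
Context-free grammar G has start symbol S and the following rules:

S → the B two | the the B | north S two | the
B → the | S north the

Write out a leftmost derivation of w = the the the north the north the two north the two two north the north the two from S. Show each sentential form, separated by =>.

S => the B two   [S → the B two]
the B two => the S north the two   [B → S north the]
the S north the two => the the the B north the two   [S → the the B]
the the the B north the two => the the the S north the north the two   [B → S north the]
the the the S north the north the two => the the the north S two north the north the two   [S → north S two]
the the the north S two north the north the two => the the the north the B two two north the north the two   [S → the B two]
the the the north the B two two north the north the two => the the the north the S north the two two north the north the two   [B → S north the]
the the the north the S north the two two north the north the two => the the the north the north S two north the two two north the north the two   [S → north S two]
the the the north the north S two north the two two north the north the two => the the the north the north the two north the two two north the north the two   [S → the]

S => the B two => the S north the two => the the the B north the two => the the the S north the north the two => the the the north S two north the north the two => the the the north the B two two north the north the two => the the the north the S north the two two north the north the two => the the the north the north S two north the two two north the north the two => the the the north the north the two north the two two north the north the two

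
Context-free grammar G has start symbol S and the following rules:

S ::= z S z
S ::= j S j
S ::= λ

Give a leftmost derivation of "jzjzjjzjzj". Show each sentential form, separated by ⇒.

S⇒jSj⇒jzSzj⇒jzjSjzj⇒jzjzSzjzj⇒jzjzjSjzjzj⇒jzjzjjzjzj

S ⇒ jSj   [S ::= j S j]
jSj ⇒ jzSzj   [S ::= z S z]
jzSzj ⇒ jzjSjzj   [S ::= j S j]
jzjSjzj ⇒ jzjzSzjzj   [S ::= z S z]
jzjzSzjzj ⇒ jzjzjSjzjzj   [S ::= j S j]
jzjzjSjzjzj ⇒ jzjzjjzjzj   [S ::= λ]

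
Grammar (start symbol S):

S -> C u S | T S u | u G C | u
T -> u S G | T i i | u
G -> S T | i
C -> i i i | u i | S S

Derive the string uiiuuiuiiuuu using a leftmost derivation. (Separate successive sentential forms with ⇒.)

S ⇒ TSu   [S -> T S u]
TSu ⇒ TiiSu   [T -> T i i]
TiiSu ⇒ uiiSu   [T -> u]
uiiSu ⇒ uiiTSuu   [S -> T S u]
uiiTSuu ⇒ uiiuSGSuu   [T -> u S G]
uiiuSGSuu ⇒ uiiuuGCGSuu   [S -> u G C]
uiiuuGCGSuu ⇒ uiiuuiCGSuu   [G -> i]
uiiuuiCGSuu ⇒ uiiuuiuiGSuu   [C -> u i]
uiiuuiuiGSuu ⇒ uiiuuiuiiSuu   [G -> i]
uiiuuiuiiSuu ⇒ uiiuuiuiiuuu   [S -> u]

S ⇒ TSu ⇒ TiiSu ⇒ uiiSu ⇒ uiiTSuu ⇒ uiiuSGSuu ⇒ uiiuuGCGSuu ⇒ uiiuuiCGSuu ⇒ uiiuuiuiGSuu ⇒ uiiuuiuiiSuu ⇒ uiiuuiuiiuuu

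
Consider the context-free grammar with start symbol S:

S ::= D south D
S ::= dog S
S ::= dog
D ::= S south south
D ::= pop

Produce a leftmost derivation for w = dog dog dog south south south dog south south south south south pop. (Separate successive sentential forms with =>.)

S => D south D => S south south south D => dog S south south south D => dog D south D south south south D => dog S south south south D south south south D => dog dog S south south south D south south south D => dog dog dog south south south D south south south D => dog dog dog south south south S south south south south south D => dog dog dog south south south dog south south south south south D => dog dog dog south south south dog south south south south south pop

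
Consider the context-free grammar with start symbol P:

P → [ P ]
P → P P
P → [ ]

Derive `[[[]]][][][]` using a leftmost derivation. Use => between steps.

P => PP   [P → P P]
PP => PPP   [P → P P]
PPP => PPPP   [P → P P]
PPPP => [P]PPP   [P → [ P ]]
[P]PPP => [[P]]PPP   [P → [ P ]]
[[P]]PPP => [[[]]]PPP   [P → [ ]]
[[[]]]PPP => [[[]]][]PP   [P → [ ]]
[[[]]][]PP => [[[]]][][]P   [P → [ ]]
[[[]]][][]P => [[[]]][][][]   [P → [ ]]

P=>PP=>PPP=>PPPP=>[P]PPP=>[[P]]PPP=>[[[]]]PPP=>[[[]]][]PP=>[[[]]][][]P=>[[[]]][][][]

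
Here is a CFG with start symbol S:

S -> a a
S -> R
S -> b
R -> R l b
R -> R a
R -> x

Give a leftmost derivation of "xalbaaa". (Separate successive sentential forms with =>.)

S => R => Ra => Raa => Raaa => Rlbaaa => Ralbaaa => xalbaaa

S => R   [S -> R]
R => Ra   [R -> R a]
Ra => Raa   [R -> R a]
Raa => Raaa   [R -> R a]
Raaa => Rlbaaa   [R -> R l b]
Rlbaaa => Ralbaaa   [R -> R a]
Ralbaaa => xalbaaa   [R -> x]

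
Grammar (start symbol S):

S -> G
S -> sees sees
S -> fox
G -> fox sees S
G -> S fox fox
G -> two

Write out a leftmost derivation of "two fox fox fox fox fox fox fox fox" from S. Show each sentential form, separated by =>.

S => G => S fox fox => G fox fox => S fox fox fox fox => G fox fox fox fox => S fox fox fox fox fox fox => G fox fox fox fox fox fox => S fox fox fox fox fox fox fox fox => G fox fox fox fox fox fox fox fox => two fox fox fox fox fox fox fox fox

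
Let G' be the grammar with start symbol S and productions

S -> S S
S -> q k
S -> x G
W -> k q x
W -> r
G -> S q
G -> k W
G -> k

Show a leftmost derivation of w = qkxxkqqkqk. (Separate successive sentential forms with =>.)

S => SS   [S -> S S]
SS => SSS   [S -> S S]
SSS => SSSS   [S -> S S]
SSSS => qkSSS   [S -> q k]
qkSSS => qkxGSS   [S -> x G]
qkxGSS => qkxSqSS   [G -> S q]
qkxSqSS => qkxxGqSS   [S -> x G]
qkxxGqSS => qkxxkqSS   [G -> k]
qkxxkqSS => qkxxkqqkS   [S -> q k]
qkxxkqqkS => qkxxkqqkqk   [S -> q k]

S => SS => SSS => SSSS => qkSSS => qkxGSS => qkxSqSS => qkxxGqSS => qkxxkqSS => qkxxkqqkS => qkxxkqqkqk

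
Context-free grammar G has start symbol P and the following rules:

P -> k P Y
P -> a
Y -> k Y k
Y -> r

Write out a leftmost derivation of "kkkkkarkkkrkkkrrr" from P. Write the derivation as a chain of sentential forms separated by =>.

P => kPY => kkPYY => kkkPYYY => kkkkPYYYY => kkkkkPYYYYY => kkkkkaYYYYY => kkkkkarYYYY => kkkkkarkYkYYY => kkkkkarkkYkkYYY => kkkkkarkkkYkkkYYY => kkkkkarkkkrkkkYYY => kkkkkarkkkrkkkrYY => kkkkkarkkkrkkkrrY => kkkkkarkkkrkkkrrr

P => kPY   [P -> k P Y]
kPY => kkPYY   [P -> k P Y]
kkPYY => kkkPYYY   [P -> k P Y]
kkkPYYY => kkkkPYYYY   [P -> k P Y]
kkkkPYYYY => kkkkkPYYYYY   [P -> k P Y]
kkkkkPYYYYY => kkkkkaYYYYY   [P -> a]
kkkkkaYYYYY => kkkkkarYYYY   [Y -> r]
kkkkkarYYYY => kkkkkarkYkYYY   [Y -> k Y k]
kkkkkarkYkYYY => kkkkkarkkYkkYYY   [Y -> k Y k]
kkkkkarkkYkkYYY => kkkkkarkkkYkkkYYY   [Y -> k Y k]
kkkkkarkkkYkkkYYY => kkkkkarkkkrkkkYYY   [Y -> r]
kkkkkarkkkrkkkYYY => kkkkkarkkkrkkkrYY   [Y -> r]
kkkkkarkkkrkkkrYY => kkkkkarkkkrkkkrrY   [Y -> r]
kkkkkarkkkrkkkrrY => kkkkkarkkkrkkkrrr   [Y -> r]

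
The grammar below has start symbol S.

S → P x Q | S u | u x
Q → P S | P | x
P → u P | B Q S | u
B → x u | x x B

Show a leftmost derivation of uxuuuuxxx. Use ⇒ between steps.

S ⇒ PxQ ⇒ uPxQ ⇒ uBQSxQ ⇒ uxuQSxQ ⇒ uxuPSxQ ⇒ uxuuPSxQ ⇒ uxuuuSxQ ⇒ uxuuuuxxQ ⇒ uxuuuuxxx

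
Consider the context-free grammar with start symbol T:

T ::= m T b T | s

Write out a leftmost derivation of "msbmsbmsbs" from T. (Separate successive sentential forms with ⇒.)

T ⇒ mTbT   [T ::= m T b T]
mTbT ⇒ msbT   [T ::= s]
msbT ⇒ msbmTbT   [T ::= m T b T]
msbmTbT ⇒ msbmsbT   [T ::= s]
msbmsbT ⇒ msbmsbmTbT   [T ::= m T b T]
msbmsbmTbT ⇒ msbmsbmsbT   [T ::= s]
msbmsbmsbT ⇒ msbmsbmsbs   [T ::= s]

T ⇒ mTbT ⇒ msbT ⇒ msbmTbT ⇒ msbmsbT ⇒ msbmsbmTbT ⇒ msbmsbmsbT ⇒ msbmsbmsbs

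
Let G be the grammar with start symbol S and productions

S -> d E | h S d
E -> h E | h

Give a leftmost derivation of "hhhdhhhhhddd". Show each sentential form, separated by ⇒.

S ⇒ hSd ⇒ hhSdd ⇒ hhhSddd ⇒ hhhdEddd ⇒ hhhdhEddd ⇒ hhhdhhEddd ⇒ hhhdhhhEddd ⇒ hhhdhhhhEddd ⇒ hhhdhhhhhddd

S ⇒ hSd   [S -> h S d]
hSd ⇒ hhSdd   [S -> h S d]
hhSdd ⇒ hhhSddd   [S -> h S d]
hhhSddd ⇒ hhhdEddd   [S -> d E]
hhhdEddd ⇒ hhhdhEddd   [E -> h E]
hhhdhEddd ⇒ hhhdhhEddd   [E -> h E]
hhhdhhEddd ⇒ hhhdhhhEddd   [E -> h E]
hhhdhhhEddd ⇒ hhhdhhhhEddd   [E -> h E]
hhhdhhhhEddd ⇒ hhhdhhhhhddd   [E -> h]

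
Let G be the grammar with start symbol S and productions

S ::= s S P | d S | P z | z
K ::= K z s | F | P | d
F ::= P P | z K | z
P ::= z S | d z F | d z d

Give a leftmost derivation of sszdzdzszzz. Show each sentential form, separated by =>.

S => sSP => ssSPP => sszPP => sszdzdP => sszdzdzS => sszdzdzsSP => sszdzdzszP => sszdzdzszzS => sszdzdzszzz

S => sSP   [S ::= s S P]
sSP => ssSPP   [S ::= s S P]
ssSPP => sszPP   [S ::= z]
sszPP => sszdzdP   [P ::= d z d]
sszdzdP => sszdzdzS   [P ::= z S]
sszdzdzS => sszdzdzsSP   [S ::= s S P]
sszdzdzsSP => sszdzdzszP   [S ::= z]
sszdzdzszP => sszdzdzszzS   [P ::= z S]
sszdzdzszzS => sszdzdzszzz   [S ::= z]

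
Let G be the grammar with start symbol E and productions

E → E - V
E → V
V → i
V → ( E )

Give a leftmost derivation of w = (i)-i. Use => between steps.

E => E-V   [E → E - V]
E-V => V-V   [E → V]
V-V => (E)-V   [V → ( E )]
(E)-V => (V)-V   [E → V]
(V)-V => (i)-V   [V → i]
(i)-V => (i)-i   [V → i]

E => E-V => V-V => (E)-V => (V)-V => (i)-V => (i)-i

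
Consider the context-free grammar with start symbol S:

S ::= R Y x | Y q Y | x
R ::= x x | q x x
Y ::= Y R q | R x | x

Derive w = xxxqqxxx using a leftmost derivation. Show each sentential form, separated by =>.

S => YqY => RxqY => xxxqY => xxxqRx => xxxqqxxx

S => YqY   [S ::= Y q Y]
YqY => RxqY   [Y ::= R x]
RxqY => xxxqY   [R ::= x x]
xxxqY => xxxqRx   [Y ::= R x]
xxxqRx => xxxqqxxx   [R ::= q x x]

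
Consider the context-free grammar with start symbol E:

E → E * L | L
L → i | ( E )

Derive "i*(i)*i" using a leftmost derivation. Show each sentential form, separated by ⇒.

E ⇒ E*L   [E → E * L]
E*L ⇒ E*L*L   [E → E * L]
E*L*L ⇒ L*L*L   [E → L]
L*L*L ⇒ i*L*L   [L → i]
i*L*L ⇒ i*(E)*L   [L → ( E )]
i*(E)*L ⇒ i*(L)*L   [E → L]
i*(L)*L ⇒ i*(i)*L   [L → i]
i*(i)*L ⇒ i*(i)*i   [L → i]

E⇒E*L⇒E*L*L⇒L*L*L⇒i*L*L⇒i*(E)*L⇒i*(L)*L⇒i*(i)*L⇒i*(i)*i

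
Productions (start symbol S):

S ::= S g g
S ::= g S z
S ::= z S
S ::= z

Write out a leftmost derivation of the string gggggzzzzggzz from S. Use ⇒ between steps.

S⇒gSz⇒ggSzz⇒ggSggzz⇒gggSzggzz⇒ggggSzzggzz⇒gggggSzzzggzz⇒gggggzzzzggzz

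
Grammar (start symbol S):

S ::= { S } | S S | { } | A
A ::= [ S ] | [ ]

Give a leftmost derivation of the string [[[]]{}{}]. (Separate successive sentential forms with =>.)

S => A   [S ::= A]
A => [S]   [A ::= [ S ]]
[S] => [SS]   [S ::= S S]
[SS] => [SSS]   [S ::= S S]
[SSS] => [ASS]   [S ::= A]
[ASS] => [[S]SS]   [A ::= [ S ]]
[[S]SS] => [[A]SS]   [S ::= A]
[[A]SS] => [[[]]SS]   [A ::= [ ]]
[[[]]SS] => [[[]]{}S]   [S ::= { }]
[[[]]{}S] => [[[]]{}{}]   [S ::= { }]

S=>A=>[S]=>[SS]=>[SSS]=>[ASS]=>[[S]SS]=>[[A]SS]=>[[[]]SS]=>[[[]]{}S]=>[[[]]{}{}]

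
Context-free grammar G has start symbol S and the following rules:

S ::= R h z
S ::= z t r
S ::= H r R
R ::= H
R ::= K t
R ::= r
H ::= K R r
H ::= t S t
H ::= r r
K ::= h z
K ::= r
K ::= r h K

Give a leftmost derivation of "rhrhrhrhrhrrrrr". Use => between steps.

S => HrR   [S ::= H r R]
HrR => KRrrR   [H ::= K R r]
KRrrR => rhKRrrR   [K ::= r h K]
rhKRrrR => rhrhKRrrR   [K ::= r h K]
rhrhKRrrR => rhrhrhKRrrR   [K ::= r h K]
rhrhrhKRrrR => rhrhrhrhKRrrR   [K ::= r h K]
rhrhrhrhKRrrR => rhrhrhrhrhKRrrR   [K ::= r h K]
rhrhrhrhrhKRrrR => rhrhrhrhrhrRrrR   [K ::= r]
rhrhrhrhrhrRrrR => rhrhrhrhrhrrrrR   [R ::= r]
rhrhrhrhrhrrrrR => rhrhrhrhrhrrrrr   [R ::= r]

S=>HrR=>KRrrR=>rhKRrrR=>rhrhKRrrR=>rhrhrhKRrrR=>rhrhrhrhKRrrR=>rhrhrhrhrhKRrrR=>rhrhrhrhrhrRrrR=>rhrhrhrhrhrrrrR=>rhrhrhrhrhrrrrr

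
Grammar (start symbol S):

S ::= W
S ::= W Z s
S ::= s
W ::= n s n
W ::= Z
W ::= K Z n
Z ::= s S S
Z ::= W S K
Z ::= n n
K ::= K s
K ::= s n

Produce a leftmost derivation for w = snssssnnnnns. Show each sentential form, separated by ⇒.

S ⇒ WZs ⇒ KZnZs ⇒ KsZnZs ⇒ KssZnZs ⇒ KsssZnZs ⇒ KssssZnZs ⇒ snssssZnZs ⇒ snssssnnnZs ⇒ snssssnnnnns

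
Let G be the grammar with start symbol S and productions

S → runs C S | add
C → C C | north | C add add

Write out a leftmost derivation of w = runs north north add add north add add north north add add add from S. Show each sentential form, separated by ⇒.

S ⇒ runs C S ⇒ runs C add add S ⇒ runs C C add add S ⇒ runs C C C add add S ⇒ runs C add add C C add add S ⇒ runs C C add add C C add add S ⇒ runs C C C add add C C add add S ⇒ runs north C C add add C C add add S ⇒ runs north C add add C add add C C add add S ⇒ runs north north add add C add add C C add add S ⇒ runs north north add add north add add C C add add S ⇒ runs north north add add north add add north C add add S ⇒ runs north north add add north add add north north add add S ⇒ runs north north add add north add add north north add add add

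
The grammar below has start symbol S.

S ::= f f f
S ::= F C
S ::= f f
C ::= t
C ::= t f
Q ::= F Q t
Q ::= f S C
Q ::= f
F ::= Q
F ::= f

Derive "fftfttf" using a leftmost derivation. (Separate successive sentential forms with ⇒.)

S⇒FC⇒QC⇒FQtC⇒QQtC⇒FQtQtC⇒fQtQtC⇒fftQtC⇒fftftC⇒fftfttf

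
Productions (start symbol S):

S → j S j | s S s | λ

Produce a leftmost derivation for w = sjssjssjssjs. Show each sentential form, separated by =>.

S => sSs => sjSjs => sjsSsjs => sjssSssjs => sjssjSjssjs => sjssjsSsjssjs => sjssjssjssjs

S => sSs   [S → s S s]
sSs => sjSjs   [S → j S j]
sjSjs => sjsSsjs   [S → s S s]
sjsSsjs => sjssSssjs   [S → s S s]
sjssSssjs => sjssjSjssjs   [S → j S j]
sjssjSjssjs => sjssjsSsjssjs   [S → s S s]
sjssjsSsjssjs => sjssjssjssjs   [S → λ]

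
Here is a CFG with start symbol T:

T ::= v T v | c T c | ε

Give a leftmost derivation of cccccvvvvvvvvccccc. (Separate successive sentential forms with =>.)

T => cTc => ccTcc => cccTccc => ccccTcccc => cccccTccccc => cccccvTvccccc => cccccvvTvvccccc => cccccvvvTvvvccccc => cccccvvvvTvvvvccccc => cccccvvvvvvvvccccc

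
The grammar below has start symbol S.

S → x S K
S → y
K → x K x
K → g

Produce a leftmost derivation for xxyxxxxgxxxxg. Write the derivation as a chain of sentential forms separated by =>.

S=>xSK=>xxSKK=>xxyKK=>xxyxKxK=>xxyxxKxxK=>xxyxxxKxxxK=>xxyxxxxKxxxxK=>xxyxxxxgxxxxK=>xxyxxxxgxxxxg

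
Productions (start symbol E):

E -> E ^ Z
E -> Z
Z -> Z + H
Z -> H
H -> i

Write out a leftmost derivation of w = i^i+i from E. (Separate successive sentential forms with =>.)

E => E^Z   [E -> E ^ Z]
E^Z => Z^Z   [E -> Z]
Z^Z => H^Z   [Z -> H]
H^Z => i^Z   [H -> i]
i^Z => i^Z+H   [Z -> Z + H]
i^Z+H => i^H+H   [Z -> H]
i^H+H => i^i+H   [H -> i]
i^i+H => i^i+i   [H -> i]

E=>E^Z=>Z^Z=>H^Z=>i^Z=>i^Z+H=>i^H+H=>i^i+H=>i^i+i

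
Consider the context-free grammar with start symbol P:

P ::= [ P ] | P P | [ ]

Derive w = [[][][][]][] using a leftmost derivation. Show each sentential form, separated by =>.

P => PP => [P]P => [PP]P => [PPP]P => [PPPP]P => [[]PPP]P => [[][]PP]P => [[][][]P]P => [[][][][]]P => [[][][][]][]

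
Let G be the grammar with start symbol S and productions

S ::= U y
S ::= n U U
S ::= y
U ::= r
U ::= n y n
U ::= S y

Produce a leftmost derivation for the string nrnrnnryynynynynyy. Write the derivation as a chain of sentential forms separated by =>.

S => nUU   [S ::= n U U]
nUU => nrU   [U ::= r]
nrU => nrSy   [U ::= S y]
nrSy => nrnUUy   [S ::= n U U]
nrnUUy => nrnrUy   [U ::= r]
nrnrUy => nrnrSyy   [U ::= S y]
nrnrSyy => nrnrnUUyy   [S ::= n U U]
nrnrnUUyy => nrnrnSyUyy   [U ::= S y]
nrnrnSyUyy => nrnrnnUUyUyy   [S ::= n U U]
nrnrnnUUyUyy => nrnrnnSyUyUyy   [U ::= S y]
nrnrnnSyUyUyy => nrnrnnUyyUyUyy   [S ::= U y]
nrnrnnUyyUyUyy => nrnrnnryyUyUyy   [U ::= r]
nrnrnnryyUyUyy => nrnrnnryynynyUyy   [U ::= n y n]
nrnrnnryynynyUyy => nrnrnnryynynynynyy   [U ::= n y n]

S=>nUU=>nrU=>nrSy=>nrnUUy=>nrnrUy=>nrnrSyy=>nrnrnUUyy=>nrnrnSyUyy=>nrnrnnUUyUyy=>nrnrnnSyUyUyy=>nrnrnnUyyUyUyy=>nrnrnnryyUyUyy=>nrnrnnryynynyUyy=>nrnrnnryynynynynyy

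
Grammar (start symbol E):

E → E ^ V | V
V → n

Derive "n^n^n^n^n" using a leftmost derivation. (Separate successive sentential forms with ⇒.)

E ⇒ E^V   [E → E ^ V]
E^V ⇒ E^V^V   [E → E ^ V]
E^V^V ⇒ E^V^V^V   [E → E ^ V]
E^V^V^V ⇒ E^V^V^V^V   [E → E ^ V]
E^V^V^V^V ⇒ V^V^V^V^V   [E → V]
V^V^V^V^V ⇒ n^V^V^V^V   [V → n]
n^V^V^V^V ⇒ n^n^V^V^V   [V → n]
n^n^V^V^V ⇒ n^n^n^V^V   [V → n]
n^n^n^V^V ⇒ n^n^n^n^V   [V → n]
n^n^n^n^V ⇒ n^n^n^n^n   [V → n]

E⇒E^V⇒E^V^V⇒E^V^V^V⇒E^V^V^V^V⇒V^V^V^V^V⇒n^V^V^V^V⇒n^n^V^V^V⇒n^n^n^V^V⇒n^n^n^n^V⇒n^n^n^n^n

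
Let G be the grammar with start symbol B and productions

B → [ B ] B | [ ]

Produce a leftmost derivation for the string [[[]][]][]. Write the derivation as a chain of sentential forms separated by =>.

B=>[B]B=>[[B]B]B=>[[[]]B]B=>[[[]][]]B=>[[[]][]][]

B => [B]B   [B → [ B ] B]
[B]B => [[B]B]B   [B → [ B ] B]
[[B]B]B => [[[]]B]B   [B → [ ]]
[[[]]B]B => [[[]][]]B   [B → [ ]]
[[[]][]]B => [[[]][]][]   [B → [ ]]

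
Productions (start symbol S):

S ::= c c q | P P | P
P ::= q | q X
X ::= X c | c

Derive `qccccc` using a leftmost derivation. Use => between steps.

S => P => qX => qXc => qXcc => qXccc => qXcccc => qccccc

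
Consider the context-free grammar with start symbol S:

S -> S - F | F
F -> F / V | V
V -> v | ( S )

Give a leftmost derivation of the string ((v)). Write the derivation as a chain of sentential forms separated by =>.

S=>F=>V=>(S)=>(F)=>(V)=>((S))=>((F))=>((V))=>((v))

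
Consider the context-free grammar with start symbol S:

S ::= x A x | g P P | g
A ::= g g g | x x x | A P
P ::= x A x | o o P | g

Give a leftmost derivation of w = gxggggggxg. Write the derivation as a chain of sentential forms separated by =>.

S => gPP => gxAxP => gxAPxP => gxAPPxP => gxAPPPxP => gxgggPPPxP => gxggggPPxP => gxgggggPxP => gxggggggxP => gxggggggxg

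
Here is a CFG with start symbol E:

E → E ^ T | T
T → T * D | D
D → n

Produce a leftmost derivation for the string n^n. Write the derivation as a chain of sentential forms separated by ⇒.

E ⇒ E^T ⇒ T^T ⇒ D^T ⇒ n^T ⇒ n^D ⇒ n^n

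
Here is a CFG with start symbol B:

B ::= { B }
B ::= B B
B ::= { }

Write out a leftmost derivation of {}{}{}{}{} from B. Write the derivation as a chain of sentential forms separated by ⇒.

B ⇒ BB   [B ::= B B]
BB ⇒ BBB   [B ::= B B]
BBB ⇒ BBBB   [B ::= B B]
BBBB ⇒ BBBBB   [B ::= B B]
BBBBB ⇒ {}BBBB   [B ::= { }]
{}BBBB ⇒ {}{}BBB   [B ::= { }]
{}{}BBB ⇒ {}{}{}BB   [B ::= { }]
{}{}{}BB ⇒ {}{}{}{}B   [B ::= { }]
{}{}{}{}B ⇒ {}{}{}{}{}   [B ::= { }]

B ⇒ BB ⇒ BBB ⇒ BBBB ⇒ BBBBB ⇒ {}BBBB ⇒ {}{}BBB ⇒ {}{}{}BB ⇒ {}{}{}{}B ⇒ {}{}{}{}{}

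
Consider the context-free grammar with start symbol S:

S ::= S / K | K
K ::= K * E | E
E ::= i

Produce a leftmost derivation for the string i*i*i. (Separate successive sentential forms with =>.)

S=>K=>K*E=>K*E*E=>E*E*E=>i*E*E=>i*i*E=>i*i*i

S => K   [S ::= K]
K => K*E   [K ::= K * E]
K*E => K*E*E   [K ::= K * E]
K*E*E => E*E*E   [K ::= E]
E*E*E => i*E*E   [E ::= i]
i*E*E => i*i*E   [E ::= i]
i*i*E => i*i*i   [E ::= i]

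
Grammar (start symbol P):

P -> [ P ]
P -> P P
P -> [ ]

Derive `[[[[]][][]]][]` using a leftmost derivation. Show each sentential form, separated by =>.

P => PP => [P]P => [[P]]P => [[PP]]P => [[PPP]]P => [[[P]PP]]P => [[[[]]PP]]P => [[[[]][]P]]P => [[[[]][][]]]P => [[[[]][][]]][]

P => PP   [P -> P P]
PP => [P]P   [P -> [ P ]]
[P]P => [[P]]P   [P -> [ P ]]
[[P]]P => [[PP]]P   [P -> P P]
[[PP]]P => [[PPP]]P   [P -> P P]
[[PPP]]P => [[[P]PP]]P   [P -> [ P ]]
[[[P]PP]]P => [[[[]]PP]]P   [P -> [ ]]
[[[[]]PP]]P => [[[[]][]P]]P   [P -> [ ]]
[[[[]][]P]]P => [[[[]][][]]]P   [P -> [ ]]
[[[[]][][]]]P => [[[[]][][]]][]   [P -> [ ]]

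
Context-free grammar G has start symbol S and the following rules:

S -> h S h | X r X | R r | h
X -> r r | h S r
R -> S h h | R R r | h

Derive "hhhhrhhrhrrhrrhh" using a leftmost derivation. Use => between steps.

S=>hSh=>hhShh=>hhRrhh=>hhRRrrhh=>hhRRrRrrhh=>hhRRrRrRrrhh=>hhhRrRrRrrhh=>hhhhrRrRrrhh=>hhhhrRRrrRrrhh=>hhhhrRRrRrrRrrhh=>hhhhrhRrRrrRrrhh=>hhhhrhhrRrrRrrhh=>hhhhrhhrhrrRrrhh=>hhhhrhhrhrrhrrhh

S => hSh   [S -> h S h]
hSh => hhShh   [S -> h S h]
hhShh => hhRrhh   [S -> R r]
hhRrhh => hhRRrrhh   [R -> R R r]
hhRRrrhh => hhRRrRrrhh   [R -> R R r]
hhRRrRrrhh => hhRRrRrRrrhh   [R -> R R r]
hhRRrRrRrrhh => hhhRrRrRrrhh   [R -> h]
hhhRrRrRrrhh => hhhhrRrRrrhh   [R -> h]
hhhhrRrRrrhh => hhhhrRRrrRrrhh   [R -> R R r]
hhhhrRRrrRrrhh => hhhhrRRrRrrRrrhh   [R -> R R r]
hhhhrRRrRrrRrrhh => hhhhrhRrRrrRrrhh   [R -> h]
hhhhrhRrRrrRrrhh => hhhhrhhrRrrRrrhh   [R -> h]
hhhhrhhrRrrRrrhh => hhhhrhhrhrrRrrhh   [R -> h]
hhhhrhhrhrrRrrhh => hhhhrhhrhrrhrrhh   [R -> h]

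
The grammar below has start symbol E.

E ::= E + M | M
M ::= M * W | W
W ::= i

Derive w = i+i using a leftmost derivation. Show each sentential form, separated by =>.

E => E+M => M+M => W+M => i+M => i+W => i+i

E => E+M   [E ::= E + M]
E+M => M+M   [E ::= M]
M+M => W+M   [M ::= W]
W+M => i+M   [W ::= i]
i+M => i+W   [M ::= W]
i+W => i+i   [W ::= i]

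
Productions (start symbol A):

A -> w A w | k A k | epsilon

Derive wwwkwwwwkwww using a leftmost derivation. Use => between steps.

A=>wAw=>wwAww=>wwwAwww=>wwwkAkwww=>wwwkwAwkwww=>wwwkwwAwwkwww=>wwwkwwwwkwww

A => wAw   [A -> w A w]
wAw => wwAww   [A -> w A w]
wwAww => wwwAwww   [A -> w A w]
wwwAwww => wwwkAkwww   [A -> k A k]
wwwkAkwww => wwwkwAwkwww   [A -> w A w]
wwwkwAwkwww => wwwkwwAwwkwww   [A -> w A w]
wwwkwwAwwkwww => wwwkwwwwkwww   [A -> epsilon]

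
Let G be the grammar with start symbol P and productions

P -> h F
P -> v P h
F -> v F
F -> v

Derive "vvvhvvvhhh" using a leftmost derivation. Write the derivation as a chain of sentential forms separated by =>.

P => vPh => vvPhh => vvvPhhh => vvvhFhhh => vvvhvFhhh => vvvhvvFhhh => vvvhvvvhhh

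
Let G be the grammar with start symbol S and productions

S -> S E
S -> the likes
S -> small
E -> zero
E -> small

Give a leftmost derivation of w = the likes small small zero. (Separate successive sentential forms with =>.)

S => S E => S E E => S E E E => the likes E E E => the likes small E E => the likes small small E => the likes small small zero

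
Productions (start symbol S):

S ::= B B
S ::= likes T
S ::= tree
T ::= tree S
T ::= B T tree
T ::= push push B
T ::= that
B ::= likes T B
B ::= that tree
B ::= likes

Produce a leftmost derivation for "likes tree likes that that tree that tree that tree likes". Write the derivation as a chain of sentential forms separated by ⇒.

S ⇒ B B ⇒ likes T B B ⇒ likes tree S B B ⇒ likes tree B B B B ⇒ likes tree likes T B B B B ⇒ likes tree likes that B B B B ⇒ likes tree likes that that tree B B B ⇒ likes tree likes that that tree that tree B B ⇒ likes tree likes that that tree that tree that tree B ⇒ likes tree likes that that tree that tree that tree likes

S ⇒ B B   [S ::= B B]
B B ⇒ likes T B B   [B ::= likes T B]
likes T B B ⇒ likes tree S B B   [T ::= tree S]
likes tree S B B ⇒ likes tree B B B B   [S ::= B B]
likes tree B B B B ⇒ likes tree likes T B B B B   [B ::= likes T B]
likes tree likes T B B B B ⇒ likes tree likes that B B B B   [T ::= that]
likes tree likes that B B B B ⇒ likes tree likes that that tree B B B   [B ::= that tree]
likes tree likes that that tree B B B ⇒ likes tree likes that that tree that tree B B   [B ::= that tree]
likes tree likes that that tree that tree B B ⇒ likes tree likes that that tree that tree that tree B   [B ::= that tree]
likes tree likes that that tree that tree that tree B ⇒ likes tree likes that that tree that tree that tree likes   [B ::= likes]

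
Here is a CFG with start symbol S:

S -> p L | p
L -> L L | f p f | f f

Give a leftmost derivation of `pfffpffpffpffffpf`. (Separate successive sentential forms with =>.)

S => pL   [S -> p L]
pL => pLL   [L -> L L]
pLL => pLLL   [L -> L L]
pLLL => pffLL   [L -> f f]
pffLL => pffLLL   [L -> L L]
pffLLL => pffLLLL   [L -> L L]
pffLLLL => pffLLLLL   [L -> L L]
pffLLLLL => pfffpfLLLL   [L -> f p f]
pfffpfLLLL => pfffpffpfLLL   [L -> f p f]
pfffpffpfLLL => pfffpffpffpfLL   [L -> f p f]
pfffpffpffpfLL => pfffpffpffpfffL   [L -> f f]
pfffpffpffpfffL => pfffpffpffpffffpf   [L -> f p f]

S => pL => pLL => pLLL => pffLL => pffLLL => pffLLLL => pffLLLLL => pfffpfLLLL => pfffpffpfLLL => pfffpffpffpfLL => pfffpffpffpfffL => pfffpffpffpffffpf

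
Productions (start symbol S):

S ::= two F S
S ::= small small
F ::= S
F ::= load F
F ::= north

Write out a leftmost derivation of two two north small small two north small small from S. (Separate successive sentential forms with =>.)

S => two F S   [S ::= two F S]
two F S => two S S   [F ::= S]
two S S => two two F S S   [S ::= two F S]
two two F S S => two two north S S   [F ::= north]
two two north S S => two two north small small S   [S ::= small small]
two two north small small S => two two north small small two F S   [S ::= two F S]
two two north small small two F S => two two north small small two north S   [F ::= north]
two two north small small two north S => two two north small small two north small small   [S ::= small small]

S => two F S => two S S => two two F S S => two two north S S => two two north small small S => two two north small small two F S => two two north small small two north S => two two north small small two north small small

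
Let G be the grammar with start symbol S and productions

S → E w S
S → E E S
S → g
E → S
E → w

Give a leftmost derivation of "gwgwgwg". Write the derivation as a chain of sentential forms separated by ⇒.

S ⇒ EES ⇒ SES ⇒ EwSES ⇒ SwSES ⇒ gwSES ⇒ gwEESES ⇒ gwSESES ⇒ gwgESES ⇒ gwgwSES ⇒ gwgwgES ⇒ gwgwgwS ⇒ gwgwgwg

S ⇒ EES   [S → E E S]
EES ⇒ SES   [E → S]
SES ⇒ EwSES   [S → E w S]
EwSES ⇒ SwSES   [E → S]
SwSES ⇒ gwSES   [S → g]
gwSES ⇒ gwEESES   [S → E E S]
gwEESES ⇒ gwSESES   [E → S]
gwSESES ⇒ gwgESES   [S → g]
gwgESES ⇒ gwgwSES   [E → w]
gwgwSES ⇒ gwgwgES   [S → g]
gwgwgES ⇒ gwgwgwS   [E → w]
gwgwgwS ⇒ gwgwgwg   [S → g]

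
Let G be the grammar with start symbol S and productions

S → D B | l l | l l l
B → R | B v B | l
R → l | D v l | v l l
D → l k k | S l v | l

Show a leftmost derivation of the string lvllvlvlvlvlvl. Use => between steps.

S => DB   [S → D B]
DB => lB   [D → l]
lB => lBvB   [B → B v B]
lBvB => lBvBvB   [B → B v B]
lBvBvB => lBvBvBvB   [B → B v B]
lBvBvBvB => lBvBvBvBvB   [B → B v B]
lBvBvBvBvB => lBvBvBvBvBvB   [B → B v B]
lBvBvBvBvBvB => lRvBvBvBvBvB   [B → R]
lRvBvBvBvBvB => lvllvBvBvBvBvB   [R → v l l]
lvllvBvBvBvBvB => lvllvlvBvBvBvB   [B → l]
lvllvlvBvBvBvB => lvllvlvlvBvBvB   [B → l]
lvllvlvlvBvBvB => lvllvlvlvlvBvB   [B → l]
lvllvlvlvlvBvB => lvllvlvlvlvlvB   [B → l]
lvllvlvlvlvlvB => lvllvlvlvlvlvl   [B → l]

S => DB => lB => lBvB => lBvBvB => lBvBvBvB => lBvBvBvBvB => lBvBvBvBvBvB => lRvBvBvBvBvB => lvllvBvBvBvBvB => lvllvlvBvBvBvB => lvllvlvlvBvBvB => lvllvlvlvlvBvB => lvllvlvlvlvlvB => lvllvlvlvlvlvl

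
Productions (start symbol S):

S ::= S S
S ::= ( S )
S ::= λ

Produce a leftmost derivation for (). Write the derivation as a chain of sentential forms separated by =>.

S => SS => SSS => SSSS => SSSSS => SSSSSS => (S)SSSSS => ()SSSSS => ()SSSS => ()SSS => ()SS => ()S => ()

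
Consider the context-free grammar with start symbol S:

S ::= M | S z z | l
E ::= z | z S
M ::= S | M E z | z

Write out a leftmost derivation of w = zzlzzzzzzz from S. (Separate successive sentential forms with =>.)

S => M   [S ::= M]
M => MEz   [M ::= M E z]
MEz => MEzEz   [M ::= M E z]
MEzEz => SEzEz   [M ::= S]
SEzEz => SzzEzEz   [S ::= S z z]
SzzEzEz => MzzEzEz   [S ::= M]
MzzEzEz => MEzzzEzEz   [M ::= M E z]
MEzzzEzEz => zEzzzEzEz   [M ::= z]
zEzzzEzEz => zzSzzzEzEz   [E ::= z S]
zzSzzzEzEz => zzlzzzEzEz   [S ::= l]
zzlzzzEzEz => zzlzzzzzEz   [E ::= z]
zzlzzzzzEz => zzlzzzzzzz   [E ::= z]

S=>M=>MEz=>MEzEz=>SEzEz=>SzzEzEz=>MzzEzEz=>MEzzzEzEz=>zEzzzEzEz=>zzSzzzEzEz=>zzlzzzEzEz=>zzlzzzzzEz=>zzlzzzzzzz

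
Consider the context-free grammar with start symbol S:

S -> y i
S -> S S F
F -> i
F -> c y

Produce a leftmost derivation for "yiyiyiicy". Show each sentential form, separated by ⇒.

S⇒SSF⇒yiSF⇒yiSSFF⇒yiyiSFF⇒yiyiyiFF⇒yiyiyiiF⇒yiyiyiicy

S ⇒ SSF   [S -> S S F]
SSF ⇒ yiSF   [S -> y i]
yiSF ⇒ yiSSFF   [S -> S S F]
yiSSFF ⇒ yiyiSFF   [S -> y i]
yiyiSFF ⇒ yiyiyiFF   [S -> y i]
yiyiyiFF ⇒ yiyiyiiF   [F -> i]
yiyiyiiF ⇒ yiyiyiicy   [F -> c y]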